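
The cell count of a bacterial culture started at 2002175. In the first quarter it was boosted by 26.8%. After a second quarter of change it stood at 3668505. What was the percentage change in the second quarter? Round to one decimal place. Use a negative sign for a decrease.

44.5%

After the first quarter: 2002175 × 1.268 = 2538757.9.
Second-quarter multiplier: 3668505 ÷ 2538757.9 ≈ 1.445.
That is a change of 44.5%.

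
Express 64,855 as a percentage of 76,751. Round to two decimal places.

64,855 ÷ 76,751 ≈ 84.50%.

84.50%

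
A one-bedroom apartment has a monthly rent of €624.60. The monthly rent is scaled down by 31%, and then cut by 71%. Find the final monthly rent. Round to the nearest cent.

€124.98

31% decrease: €624.60 × 0.69 = €430.974.
Apply the 71% decrease: €430.974 × 0.29 = €124.98246 ≈ €124.98.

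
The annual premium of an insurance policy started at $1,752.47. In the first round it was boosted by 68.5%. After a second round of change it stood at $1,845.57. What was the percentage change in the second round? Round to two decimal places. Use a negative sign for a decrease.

After the first round: $1,752.47 × 1.685 = $2952.91195.
Second-round multiplier: $1,845.57 ÷ $2952.91195 ≈ 0.625.
That is a change of -37.50%.

-37.50%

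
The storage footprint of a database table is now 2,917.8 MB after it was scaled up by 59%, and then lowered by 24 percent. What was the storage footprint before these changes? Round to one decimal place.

2,414.6 MB

The overall multiplier applied was 1.59 × 0.76 = 1.2084.
So the original storage footprint was 2,917.8 ÷ 1.2084 ≈ 2,414.6 MB.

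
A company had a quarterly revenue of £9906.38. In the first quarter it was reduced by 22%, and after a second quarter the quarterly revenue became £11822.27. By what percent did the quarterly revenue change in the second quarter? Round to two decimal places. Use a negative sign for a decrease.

53.00%

After the first quarter: £9906.38 × 0.78 = £7726.9764.
Second-quarter multiplier: £11822.27 ÷ £7726.9764 ≈ 1.529999.
That is a change of 53.00%.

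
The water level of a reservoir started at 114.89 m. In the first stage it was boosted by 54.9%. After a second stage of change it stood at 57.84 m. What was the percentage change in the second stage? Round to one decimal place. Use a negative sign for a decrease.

-67.5%

After the first stage: 114.89 × 1.549 = 177.96461.
Second-stage multiplier: 57.84 ÷ 177.96461 ≈ 0.32501.
That is a change of -67.5%.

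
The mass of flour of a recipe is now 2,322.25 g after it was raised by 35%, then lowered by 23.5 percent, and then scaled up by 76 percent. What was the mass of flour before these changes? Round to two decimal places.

Undoing the 76% increase: 2,322.25 ÷ 1.76 ≈ 1319.460227.
Undoing the 23.5% decrease: 1319.460227 ÷ 0.765 ≈ 1724.78461.
Undoing the 35% increase: 1724.78461 ÷ 1.35 ≈ 1,277.62 g.

1,277.62 g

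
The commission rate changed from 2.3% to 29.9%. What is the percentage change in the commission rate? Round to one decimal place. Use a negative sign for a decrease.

The change is 29.9 − 2.3 = 27.6 percentage points.
Relative to the original 2.3%, that is 27.6 ÷ 2.3 = 1200.0%.

1200.0%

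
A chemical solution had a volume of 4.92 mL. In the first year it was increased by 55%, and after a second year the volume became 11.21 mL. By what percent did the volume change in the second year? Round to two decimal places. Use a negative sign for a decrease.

47.00%

After the first year: 4.92 × 1.55 = 7.626.
Second-year multiplier: 11.21 ÷ 7.626 ≈ 1.469971.
That is a change of 47.00%.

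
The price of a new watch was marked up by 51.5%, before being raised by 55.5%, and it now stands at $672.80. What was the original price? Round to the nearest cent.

$285.59

The overall multiplier applied was 1.515 × 1.555 = 2.355825.
So the original price was $672.80 ÷ 2.355825 ≈ $285.59.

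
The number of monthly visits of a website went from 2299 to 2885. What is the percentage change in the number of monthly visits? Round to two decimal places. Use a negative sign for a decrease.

25.49%

Change: 2885 − 2299 = 586.
Relative to the original: 586 ÷ 2299 ≈ 25.49%.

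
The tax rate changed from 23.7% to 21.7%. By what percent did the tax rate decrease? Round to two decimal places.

8.44%

The change is 21.7 − 23.7 = -2.0 percentage points.
Relative to the original 23.7%, that is -2.0 ÷ 23.7 ≈ -8.44%.
So the tax rate fell by 8.44%.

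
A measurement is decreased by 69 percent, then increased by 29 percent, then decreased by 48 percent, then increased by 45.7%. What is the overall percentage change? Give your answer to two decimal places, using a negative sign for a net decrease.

The combined multiplier is 0.31 × 1.29 × 0.52 × 1.457 = 0.302980236.
That corresponds to a decrease of 69.70%.

-69.70%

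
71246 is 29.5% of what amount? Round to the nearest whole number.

71246 ÷ 0.295 ≈ 241512.

241512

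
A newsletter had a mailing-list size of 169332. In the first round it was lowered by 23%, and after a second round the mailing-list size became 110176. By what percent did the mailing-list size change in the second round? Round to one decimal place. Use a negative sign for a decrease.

After the first round: 169332 × 0.77 = 130385.64.
Second-round multiplier: 110176 ÷ 130385.64 ≈ 0.845.
That is a change of -15.5%.

-15.5%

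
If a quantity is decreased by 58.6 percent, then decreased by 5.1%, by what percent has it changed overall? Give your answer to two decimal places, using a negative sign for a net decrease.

-60.71%

The combined multiplier is 0.414 × 0.949 = 0.392886.
That corresponds to a decrease of 60.71%.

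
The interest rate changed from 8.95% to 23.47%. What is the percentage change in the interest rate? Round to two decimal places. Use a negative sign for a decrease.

The change is 23.47 − 8.95 = 14.52 percentage points.
Relative to the original 8.95%, that is 14.52 ÷ 8.95 ≈ 162.23%.

162.23%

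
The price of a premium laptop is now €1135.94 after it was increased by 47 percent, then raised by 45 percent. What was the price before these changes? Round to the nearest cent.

Undoing the 45% increase: €1135.94 ÷ 1.45 ≈ €783.406897.
Undoing the 47% increase: €783.406897 ÷ 1.47 ≈ €532.93.

€532.93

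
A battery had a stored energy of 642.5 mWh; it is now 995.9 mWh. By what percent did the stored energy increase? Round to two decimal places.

55.00%

Change: 995.9 − 642.5 = 353.4.
Relative to the original: 353.4 ÷ 642.5 ≈ 55.00%.
So the stored energy increased by 55.00%.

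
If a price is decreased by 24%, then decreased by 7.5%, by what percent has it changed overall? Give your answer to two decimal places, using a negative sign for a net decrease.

A 24% decrease multiplies by 0.76.
Then a 7.5% decrease: 0.76 × 0.925 = 0.703.
Overall factor 0.703, i.e. -29.70%.

-29.70%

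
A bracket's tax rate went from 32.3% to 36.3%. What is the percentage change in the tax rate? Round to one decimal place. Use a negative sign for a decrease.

The change is 36.3 − 32.3 = 4.0 percentage points.
Relative to the original 32.3%, that is 4.0 ÷ 32.3 ≈ 12.4%.

12.4%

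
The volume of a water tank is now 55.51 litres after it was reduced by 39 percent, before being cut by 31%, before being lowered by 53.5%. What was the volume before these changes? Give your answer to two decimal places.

Undoing the 53.5% decrease: 55.51 ÷ 0.465 ≈ 119.376344.
Undoing the 31% decrease: 119.376344 ÷ 0.69 ≈ 173.009194.
Undoing the 39% decrease: 173.009194 ÷ 0.61 ≈ 283.62 litres.

283.62 litres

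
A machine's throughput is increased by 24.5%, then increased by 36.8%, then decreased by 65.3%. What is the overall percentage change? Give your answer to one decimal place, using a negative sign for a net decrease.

-40.9%

A 24.5% increase multiplies by 1.245.
Then a 36.8% increase: 1.245 × 1.368 = 1.70316.
Then a 65.3% decrease: 1.70316 × 0.347 = 0.59099652.
Overall factor 0.59099652, i.e. -40.9%.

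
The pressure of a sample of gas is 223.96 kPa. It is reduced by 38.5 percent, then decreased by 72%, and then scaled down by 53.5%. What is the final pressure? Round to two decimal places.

After the 38.5% decrease: 223.96 × 0.615 = 137.7354.
Apply the 72% decrease: 137.7354 × 0.28 = 38.565912.
After the 53.5% decrease: 38.565912 × 0.465 = 17.93314908 ≈ 17.93.

17.93 kPa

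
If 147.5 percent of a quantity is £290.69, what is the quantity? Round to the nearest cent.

£197.08

£290.69 ÷ 1.475 ≈ £197.08.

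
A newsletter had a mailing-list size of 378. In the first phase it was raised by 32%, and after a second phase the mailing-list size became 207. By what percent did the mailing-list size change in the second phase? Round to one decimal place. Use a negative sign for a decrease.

-58.5%

After the first phase: 378 × 1.32 = 498.96.
Second-phase multiplier: 207 ÷ 498.96 ≈ 0.41486.
That is a change of -58.5%.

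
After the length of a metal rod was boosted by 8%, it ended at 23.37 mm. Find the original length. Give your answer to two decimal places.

The overall multiplier applied was 1.08.
So the original length was 23.37 ÷ 1.08 ≈ 21.64 mm.

21.64 mm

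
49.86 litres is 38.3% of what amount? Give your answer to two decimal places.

130.18 litres

49.86 litres ÷ 0.383 ≈ 130.18 litres.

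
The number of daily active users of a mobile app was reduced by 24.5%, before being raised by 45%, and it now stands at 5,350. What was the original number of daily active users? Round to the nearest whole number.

4,887

Undoing the 45% increase: 5,350 ÷ 1.45 ≈ 3689.655172.
Undoing the 24.5% decrease: 3689.655172 ÷ 0.755 ≈ 4,887.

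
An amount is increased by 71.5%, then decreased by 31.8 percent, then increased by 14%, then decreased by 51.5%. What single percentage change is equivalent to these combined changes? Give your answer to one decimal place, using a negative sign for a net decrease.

-35.3%

The combined multiplier is 1.715 × 0.682 × 1.14 × 0.485 = 0.646688427.
That corresponds to a decrease of 35.3%.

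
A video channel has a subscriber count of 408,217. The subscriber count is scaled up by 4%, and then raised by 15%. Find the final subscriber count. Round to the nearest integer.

Apply the 4% increase: 408,217 × 1.04 = 424545.68.
15% increase: 424545.68 × 1.15 = 488227.532 ≈ 488,228.

488,228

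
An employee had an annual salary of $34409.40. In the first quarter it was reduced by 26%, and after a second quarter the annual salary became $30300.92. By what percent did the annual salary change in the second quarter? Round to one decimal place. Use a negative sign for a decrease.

After the first quarter: $34409.40 × 0.74 = $25462.956.
Second-quarter multiplier: $30300.92 ÷ $25462.956 ≈ 1.19.
That is a change of 19.0%.

19.0%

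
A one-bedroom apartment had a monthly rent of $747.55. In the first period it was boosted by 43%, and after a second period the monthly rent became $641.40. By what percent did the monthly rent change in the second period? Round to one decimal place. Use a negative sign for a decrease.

-40.0%

After the first period: $747.55 × 1.43 = $1068.9965.
Second-period multiplier: $641.40 ÷ $1068.9965 ≈ 0.6.
That is a change of -40.0%.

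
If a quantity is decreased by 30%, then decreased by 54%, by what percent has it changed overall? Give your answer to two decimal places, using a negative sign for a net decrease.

-67.80%

The combined multiplier is 0.7 × 0.46 = 0.322.
That corresponds to a decrease of 67.80%.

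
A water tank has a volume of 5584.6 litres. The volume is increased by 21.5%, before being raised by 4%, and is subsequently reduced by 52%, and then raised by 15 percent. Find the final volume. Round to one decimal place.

3895.3 litres

Each change multiplies by a factor: 1.215 × 1.04 × 0.48 × 1.15 = 0.6975072.
5584.6 × 0.6975072 = 3895.29870912 ≈ 3895.3.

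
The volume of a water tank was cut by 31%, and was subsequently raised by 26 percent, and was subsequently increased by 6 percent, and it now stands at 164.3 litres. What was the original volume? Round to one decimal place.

178.3 litres

The overall multiplier applied was 0.69 × 1.26 × 1.06 = 0.921564.
So the original volume was 164.3 ÷ 0.921564 ≈ 178.3 litres.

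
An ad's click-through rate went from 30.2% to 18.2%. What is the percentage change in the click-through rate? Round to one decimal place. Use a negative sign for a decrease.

The change is 18.2 − 30.2 = -12.0 percentage points.
Relative to the original 30.2%, that is -12.0 ÷ 30.2 ≈ -39.7%.

-39.7%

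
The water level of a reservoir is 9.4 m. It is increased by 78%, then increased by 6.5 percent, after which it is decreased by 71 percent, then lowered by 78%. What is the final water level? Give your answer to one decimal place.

Each change multiplies by a factor: 1.78 × 1.065 × 0.29 × 0.22 = 0.12094566.
9.4 × 0.12094566 = 1.136889204 ≈ 1.1.

1.1 m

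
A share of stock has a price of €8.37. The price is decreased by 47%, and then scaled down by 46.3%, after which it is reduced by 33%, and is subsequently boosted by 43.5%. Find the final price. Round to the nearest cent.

After the 47% decrease: €8.37 × 0.53 = €4.4361.
46.3% decrease: €4.4361 × 0.537 = €2.3821857.
Apply the 33% decrease: €2.3821857 × 0.67 = €1.596064419.
43.5% increase: €1.596064419 × 1.435 = €2.290352441265 ≈ €2.29.

€2.29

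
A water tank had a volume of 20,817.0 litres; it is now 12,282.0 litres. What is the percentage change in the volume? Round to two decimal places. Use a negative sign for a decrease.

Change: 12,282.0 − 20,817.0 = -8,535.0.
Relative to the original: -8,535.0 ÷ 20,817.0 ≈ -41.00%.

-41.00%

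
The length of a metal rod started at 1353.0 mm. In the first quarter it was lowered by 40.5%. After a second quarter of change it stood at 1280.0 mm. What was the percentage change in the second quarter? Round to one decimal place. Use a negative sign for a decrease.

59.0%

After the first quarter: 1353.0 × 0.595 = 805.035.
Second-quarter multiplier: 1280.0 ÷ 805.035 ≈ 1.58999.
That is a change of 59.0%.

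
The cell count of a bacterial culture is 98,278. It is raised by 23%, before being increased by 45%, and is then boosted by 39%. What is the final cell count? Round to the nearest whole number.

Apply the 23% increase: 98,278 × 1.23 = 120881.94.
After the 45% increase: 120881.94 × 1.45 = 175278.813.
After the 39% increase: 175278.813 × 1.39 = 243637.55007 ≈ 243,638.

243,638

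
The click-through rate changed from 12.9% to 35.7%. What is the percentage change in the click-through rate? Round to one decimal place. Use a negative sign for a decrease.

The change is 35.7 − 12.9 = 22.8 percentage points.
Relative to the original 12.9%, that is 22.8 ÷ 12.9 ≈ 176.7%.

176.7%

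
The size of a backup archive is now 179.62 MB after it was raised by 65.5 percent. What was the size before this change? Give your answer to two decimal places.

The overall multiplier applied was 1.655.
So the original size was 179.62 ÷ 1.655 ≈ 108.53 MB.

108.53 MB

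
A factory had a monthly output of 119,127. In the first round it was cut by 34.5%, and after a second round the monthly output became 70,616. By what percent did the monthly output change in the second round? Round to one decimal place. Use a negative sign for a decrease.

After the first round: 119,127 × 0.655 = 78028.185.
Second-round multiplier: 70,616 ÷ 78028.185 ≈ 0.90501.
That is a change of -9.5%.

-9.5%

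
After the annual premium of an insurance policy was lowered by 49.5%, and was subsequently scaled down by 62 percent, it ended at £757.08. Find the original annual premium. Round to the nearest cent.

£3945.18

Undoing the 62% decrease: £757.08 ÷ 0.38 ≈ £1992.315789.
Undoing the 49.5% decrease: £1992.315789 ÷ 0.505 ≈ £3945.18.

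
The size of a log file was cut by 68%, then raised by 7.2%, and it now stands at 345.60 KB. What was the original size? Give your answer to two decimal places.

1007.46 KB

The overall multiplier applied was 0.32 × 1.072 = 0.34304.
So the original size was 345.60 ÷ 0.34304 ≈ 1007.46 KB.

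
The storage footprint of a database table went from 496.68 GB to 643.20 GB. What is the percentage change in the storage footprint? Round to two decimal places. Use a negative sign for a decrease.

29.50%

Change: 643.20 − 496.68 = 146.52.
Relative to the original: 146.52 ÷ 496.68 ≈ 29.50%.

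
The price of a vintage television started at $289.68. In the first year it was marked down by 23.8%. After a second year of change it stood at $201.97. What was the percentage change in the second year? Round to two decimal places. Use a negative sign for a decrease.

After the first year: $289.68 × 0.762 = $220.73616.
Second-year multiplier: $201.97 ÷ $220.73616 ≈ 0.914984.
That is a change of -8.50%.

-8.50%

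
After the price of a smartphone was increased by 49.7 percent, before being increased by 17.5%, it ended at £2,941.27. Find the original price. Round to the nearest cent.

The overall multiplier applied was 1.497 × 1.175 = 1.758975.
So the original price was £2,941.27 ÷ 1.758975 ≈ £1,672.15.

£1,672.15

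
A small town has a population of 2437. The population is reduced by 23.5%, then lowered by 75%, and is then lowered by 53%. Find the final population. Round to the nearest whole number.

219

After the 23.5% decrease: 2437 × 0.765 = 1864.305.
Apply the 75% decrease: 1864.305 × 0.25 = 466.07625.
After the 53% decrease: 466.07625 × 0.47 = 219.0558375 ≈ 219.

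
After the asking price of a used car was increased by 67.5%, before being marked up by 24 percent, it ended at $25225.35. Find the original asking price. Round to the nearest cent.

Undoing the 24% increase: $25225.35 ÷ 1.24 ≈ $20343.024194.
Undoing the 67.5% increase: $20343.024194 ÷ 1.675 ≈ $12145.09.

$12145.09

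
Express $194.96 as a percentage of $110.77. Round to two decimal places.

176.00%

$194.96 ÷ $110.77 ≈ 176.00%.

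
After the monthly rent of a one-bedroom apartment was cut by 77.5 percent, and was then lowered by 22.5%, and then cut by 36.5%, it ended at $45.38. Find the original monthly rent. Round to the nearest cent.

The overall multiplier applied was 0.225 × 0.775 × 0.635 = 0.110728125.
So the original monthly rent was $45.38 ÷ 0.110728125 ≈ $409.83.

$409.83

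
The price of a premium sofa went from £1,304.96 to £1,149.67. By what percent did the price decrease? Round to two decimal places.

Change: £1,149.67 − £1,304.96 = -£155.29.
Relative to the original: -£155.29 ÷ £1,304.96 ≈ -11.90%.
So the price decreased by 11.90%.

11.90%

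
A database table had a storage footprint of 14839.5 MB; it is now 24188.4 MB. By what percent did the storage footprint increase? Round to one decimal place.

63.0%

Change: 24188.4 − 14839.5 = 9348.9.
Relative to the original: 9348.9 ÷ 14839.5 ≈ 63.0%.
So the storage footprint increased by 63.0%.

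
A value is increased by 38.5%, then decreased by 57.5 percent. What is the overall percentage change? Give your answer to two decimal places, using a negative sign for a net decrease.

-41.14%

The combined multiplier is 1.385 × 0.425 = 0.588625.
That corresponds to a decrease of 41.14%.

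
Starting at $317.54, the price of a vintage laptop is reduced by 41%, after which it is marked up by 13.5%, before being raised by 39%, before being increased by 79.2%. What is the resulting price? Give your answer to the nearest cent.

Each change multiplies by a factor: 0.59 × 1.135 × 1.39 × 1.792 = 1.668017792.
$317.54 × 1.668017792 = $529.66236967168 ≈ $529.66.

$529.66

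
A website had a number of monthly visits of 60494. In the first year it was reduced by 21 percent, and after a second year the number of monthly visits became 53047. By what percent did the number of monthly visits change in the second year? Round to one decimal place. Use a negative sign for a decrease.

After the first year: 60494 × 0.79 = 47790.26.
Second-year multiplier: 53047 ÷ 47790.26 ≈ 1.11.
That is a change of 11.0%.

11.0%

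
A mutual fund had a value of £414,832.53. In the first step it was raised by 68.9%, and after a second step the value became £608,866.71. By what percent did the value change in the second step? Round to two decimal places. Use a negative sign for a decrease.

-13.10%

After the first step: £414,832.53 × 1.689 = £700652.14317.
Second-step multiplier: £608,866.71 ÷ £700652.14317 ≈ 0.869.
That is a change of -13.10%.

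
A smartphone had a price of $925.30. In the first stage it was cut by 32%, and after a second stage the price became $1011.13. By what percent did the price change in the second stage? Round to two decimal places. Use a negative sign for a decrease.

60.70%

After the first stage: $925.30 × 0.68 = $629.204.
Second-stage multiplier: $1011.13 ÷ $629.204 ≈ 1.606999.
That is a change of 60.70%.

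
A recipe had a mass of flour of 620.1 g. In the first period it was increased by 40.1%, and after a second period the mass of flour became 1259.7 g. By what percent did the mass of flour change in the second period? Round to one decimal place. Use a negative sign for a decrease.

After the first period: 620.1 × 1.401 = 868.7601.
Second-period multiplier: 1259.7 ÷ 868.7601 ≈ 1.45.
That is a change of 45.0%.

45.0%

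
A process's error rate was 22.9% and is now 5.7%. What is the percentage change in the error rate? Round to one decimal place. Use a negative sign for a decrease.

The change is 5.7 − 22.9 = -17.2 percentage points.
Relative to the original 22.9%, that is -17.2 ÷ 22.9 ≈ -75.1%.

-75.1%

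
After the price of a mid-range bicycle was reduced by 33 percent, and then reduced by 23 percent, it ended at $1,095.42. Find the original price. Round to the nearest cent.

$2,123.32

Undoing the 23% decrease: $1,095.42 ÷ 0.77 ≈ $1422.623377.
Undoing the 33% decrease: $1422.623377 ÷ 0.67 ≈ $2,123.32.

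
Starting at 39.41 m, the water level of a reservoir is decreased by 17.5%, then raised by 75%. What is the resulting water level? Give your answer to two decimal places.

Apply the 17.5% decrease: 39.41 × 0.825 = 32.51325.
After the 75% increase: 32.51325 × 1.75 = 56.8981875 ≈ 56.90.

56.90 m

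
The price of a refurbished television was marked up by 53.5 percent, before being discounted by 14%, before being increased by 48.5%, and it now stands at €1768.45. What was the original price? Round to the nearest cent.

€902.11

Undoing the 48.5% increase: €1768.45 ÷ 1.485 ≈ €1190.875421.
Undoing the 14% decrease: €1190.875421 ÷ 0.86 ≈ €1384.738862.
Undoing the 53.5% increase: €1384.738862 ÷ 1.535 ≈ €902.11.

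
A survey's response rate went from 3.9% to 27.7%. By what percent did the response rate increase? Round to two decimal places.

The change is 27.7 − 3.9 = 23.8 percentage points.
Relative to the original 3.9%, that is 23.8 ÷ 3.9 ≈ 610.26%.
So the response rate rose by 610.26%.

610.26%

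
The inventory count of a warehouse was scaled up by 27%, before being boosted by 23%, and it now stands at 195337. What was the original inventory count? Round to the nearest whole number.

125048

The overall multiplier applied was 1.27 × 1.23 = 1.5621.
So the original inventory count was 195337 ÷ 1.5621 ≈ 125048.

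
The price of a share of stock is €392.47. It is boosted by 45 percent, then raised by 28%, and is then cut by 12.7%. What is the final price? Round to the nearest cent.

After the 45% increase: €392.47 × 1.45 = €569.0815.
28% increase: €569.0815 × 1.28 = €728.42432.
12.7% decrease: €728.42432 × 0.873 = €635.91443136 ≈ €635.91.

€635.91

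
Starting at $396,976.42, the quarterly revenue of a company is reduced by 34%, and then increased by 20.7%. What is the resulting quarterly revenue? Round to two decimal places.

After the 34% decrease: $396,976.42 × 0.66 = $262004.4372.
After the 20.7% increase: $262004.4372 × 1.207 = $316239.3557004 ≈ $316,239.36.

$316,239.36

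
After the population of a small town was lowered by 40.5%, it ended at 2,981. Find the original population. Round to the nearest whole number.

5,010

The overall multiplier applied was 0.595.
So the original population was 2,981 ÷ 0.595 ≈ 5,010.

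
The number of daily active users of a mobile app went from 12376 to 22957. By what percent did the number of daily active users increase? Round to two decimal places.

85.50%

Change: 22957 − 12376 = 10581.
Relative to the original: 10581 ÷ 12376 ≈ 85.50%.
So the number of daily active users increased by 85.50%.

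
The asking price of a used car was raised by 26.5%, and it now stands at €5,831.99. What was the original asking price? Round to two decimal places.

The overall multiplier applied was 1.265.
So the original asking price was €5,831.99 ÷ 1.265 ≈ €4,610.27.

€4,610.27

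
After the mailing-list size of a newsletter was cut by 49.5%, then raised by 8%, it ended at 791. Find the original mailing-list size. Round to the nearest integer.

The overall multiplier applied was 0.505 × 1.08 = 0.5454.
So the original mailing-list size was 791 ÷ 0.5454 ≈ 1,450.

1,450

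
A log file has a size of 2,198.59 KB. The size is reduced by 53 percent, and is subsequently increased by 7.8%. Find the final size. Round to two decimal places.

Each change multiplies by a factor: 0.47 × 1.078 = 0.50666.
2,198.59 × 0.50666 = 1113.9376094 ≈ 1,113.94.

1,113.94 KB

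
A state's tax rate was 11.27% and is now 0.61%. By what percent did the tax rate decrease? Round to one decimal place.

94.6%

The change is 0.61 − 11.27 = -10.66 percentage points.
Relative to the original 11.27%, that is -10.66 ÷ 11.27 ≈ -94.6%.
So the tax rate fell by 94.6%.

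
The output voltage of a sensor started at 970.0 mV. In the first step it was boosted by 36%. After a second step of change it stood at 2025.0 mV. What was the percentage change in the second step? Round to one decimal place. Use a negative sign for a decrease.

After the first step: 970.0 × 1.36 = 1319.2.
Second-step multiplier: 2025.0 ÷ 1319.2 ≈ 1.53502.
That is a change of 53.5%.

53.5%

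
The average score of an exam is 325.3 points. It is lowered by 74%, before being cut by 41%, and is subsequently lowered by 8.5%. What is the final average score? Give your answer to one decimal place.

Each change multiplies by a factor: 0.26 × 0.59 × 0.915 = 0.140361.
325.3 × 0.140361 = 45.6594333 ≈ 45.7.

45.7 points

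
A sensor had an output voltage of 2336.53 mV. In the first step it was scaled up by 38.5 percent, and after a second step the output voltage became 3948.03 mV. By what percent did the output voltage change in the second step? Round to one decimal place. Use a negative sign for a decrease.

After the first step: 2336.53 × 1.385 = 3236.09405.
Second-step multiplier: 3948.03 ÷ 3236.09405 ≈ 1.22.
That is a change of 22.0%.

22.0%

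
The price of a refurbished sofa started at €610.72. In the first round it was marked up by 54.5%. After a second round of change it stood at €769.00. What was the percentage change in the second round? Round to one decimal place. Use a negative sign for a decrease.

After the first round: €610.72 × 1.545 = €943.5624.
Second-round multiplier: €769.00 ÷ €943.5624 ≈ 0.815.
That is a change of -18.5%.

-18.5%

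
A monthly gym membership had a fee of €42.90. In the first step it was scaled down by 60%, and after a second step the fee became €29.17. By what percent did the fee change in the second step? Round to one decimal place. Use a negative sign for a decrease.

After the first step: €42.90 × 0.4 = €17.16.
Second-step multiplier: €29.17 ÷ €17.16 ≈ 1.69988.
That is a change of 70.0%.

70.0%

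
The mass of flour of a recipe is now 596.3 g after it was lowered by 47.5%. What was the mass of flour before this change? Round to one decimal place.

The overall multiplier applied was 0.525.
So the original mass of flour was 596.3 ÷ 0.525 ≈ 1,135.8 g.

1,135.8 g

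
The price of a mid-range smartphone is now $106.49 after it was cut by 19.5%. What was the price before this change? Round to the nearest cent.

The overall multiplier applied was 0.805.
So the original price was $106.49 ÷ 0.805 ≈ $132.29.

$132.29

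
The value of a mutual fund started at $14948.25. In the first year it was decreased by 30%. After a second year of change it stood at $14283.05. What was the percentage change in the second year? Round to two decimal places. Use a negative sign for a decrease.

After the first year: $14948.25 × 0.7 = $10463.775.
Second-year multiplier: $14283.05 ÷ $10463.775 ≈ 1.365.
That is a change of 36.50%.

36.50%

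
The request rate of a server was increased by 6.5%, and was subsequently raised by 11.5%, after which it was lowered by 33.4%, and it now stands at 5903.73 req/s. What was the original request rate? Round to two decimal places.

Undoing the 33.4% decrease: 5903.73 ÷ 0.666 ≈ 8864.459459.
Undoing the 11.5% increase: 8864.459459 ÷ 1.115 ≈ 7950.187856.
Undoing the 6.5% increase: 7950.187856 ÷ 1.065 ≈ 7464.97 req/s.

7464.97 req/s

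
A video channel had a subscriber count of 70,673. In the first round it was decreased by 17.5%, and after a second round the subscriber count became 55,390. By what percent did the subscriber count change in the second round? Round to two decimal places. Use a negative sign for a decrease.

-5.00%

After the first round: 70,673 × 0.825 = 58305.225.
Second-round multiplier: 55,390 ÷ 58305.225 ≈ 0.950001.
That is a change of -5.00%.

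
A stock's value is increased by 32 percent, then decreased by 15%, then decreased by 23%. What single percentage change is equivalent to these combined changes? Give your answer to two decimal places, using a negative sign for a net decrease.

-13.61%

A 32% increase multiplies by 1.32.
Then a 15% decrease: 1.32 × 0.85 = 1.122.
Then a 23% decrease: 1.122 × 0.77 = 0.86394.
Overall factor 0.86394, i.e. -13.61%.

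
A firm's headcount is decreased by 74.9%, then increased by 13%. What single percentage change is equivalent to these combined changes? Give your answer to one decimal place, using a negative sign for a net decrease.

The combined multiplier is 0.251 × 1.13 = 0.28363.
That corresponds to a decrease of 71.6%.

-71.6%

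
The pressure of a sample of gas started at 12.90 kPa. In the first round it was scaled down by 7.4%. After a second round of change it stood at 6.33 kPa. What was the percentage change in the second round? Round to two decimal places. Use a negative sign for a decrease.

-47.01%

After the first round: 12.90 × 0.926 = 11.9454.
Second-round multiplier: 6.33 ÷ 11.9454 ≈ 0.529911.
That is a change of -47.01%.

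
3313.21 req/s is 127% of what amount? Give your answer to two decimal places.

2608.83 req/s

3313.21 req/s ÷ 1.27 ≈ 2608.83 req/s.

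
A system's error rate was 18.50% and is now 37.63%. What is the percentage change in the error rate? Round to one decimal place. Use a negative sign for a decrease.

The change is 37.63 − 18.50 = 19.13 percentage points.
Relative to the original 18.50%, that is 19.13 ÷ 18.50 ≈ 103.4%.

103.4%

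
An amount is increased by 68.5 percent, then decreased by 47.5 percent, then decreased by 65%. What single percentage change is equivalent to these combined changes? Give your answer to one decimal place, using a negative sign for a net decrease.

-69.0%

The combined multiplier is 1.685 × 0.525 × 0.35 = 0.30961875.
That corresponds to a decrease of 69.0%.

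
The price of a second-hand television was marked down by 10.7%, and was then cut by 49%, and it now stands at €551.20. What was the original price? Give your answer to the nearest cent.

€1210.28

The overall multiplier applied was 0.893 × 0.51 = 0.45543.
So the original price was €551.20 ÷ 0.45543 ≈ €1210.28.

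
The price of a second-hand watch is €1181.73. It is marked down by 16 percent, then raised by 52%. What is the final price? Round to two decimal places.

Apply the 16% decrease: €1181.73 × 0.84 = €992.6532.
Apply the 52% increase: €992.6532 × 1.52 = €1508.832864 ≈ €1508.83.

€1508.83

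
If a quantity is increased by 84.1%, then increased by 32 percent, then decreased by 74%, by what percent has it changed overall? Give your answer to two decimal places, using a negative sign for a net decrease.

-36.82%

The combined multiplier is 1.841 × 1.32 × 0.26 = 0.6318312.
That corresponds to a decrease of 36.82%.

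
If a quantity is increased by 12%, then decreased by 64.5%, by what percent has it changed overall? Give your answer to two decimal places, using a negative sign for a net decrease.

The combined multiplier is 1.12 × 0.355 = 0.3976.
That corresponds to a decrease of 60.24%.

-60.24%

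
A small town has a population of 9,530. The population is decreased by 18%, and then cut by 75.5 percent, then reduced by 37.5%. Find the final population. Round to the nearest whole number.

1,197

After the 18% decrease: 9,530 × 0.82 = 7814.6.
75.5% decrease: 7814.6 × 0.245 = 1914.577.
Apply the 37.5% decrease: 1914.577 × 0.625 = 1196.610625 ≈ 1,197.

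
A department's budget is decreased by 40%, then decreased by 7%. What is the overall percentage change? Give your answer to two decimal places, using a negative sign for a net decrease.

-44.20%

A 40% decrease multiplies by 0.6.
Then a 7% decrease: 0.6 × 0.93 = 0.558.
Overall factor 0.558, i.e. -44.20%.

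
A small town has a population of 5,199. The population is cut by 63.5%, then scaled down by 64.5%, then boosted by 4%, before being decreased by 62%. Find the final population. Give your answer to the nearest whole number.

After the 63.5% decrease: 5,199 × 0.365 = 1897.635.
64.5% decrease: 1897.635 × 0.355 = 673.660425.
Apply the 4% increase: 673.660425 × 1.04 = 700.606842.
After the 62% decrease: 700.606842 × 0.38 = 266.23059996 ≈ 266.

266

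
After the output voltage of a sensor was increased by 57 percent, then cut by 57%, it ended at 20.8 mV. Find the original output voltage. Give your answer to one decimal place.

Undoing the 57% decrease: 20.8 ÷ 0.43 ≈ 48.372093.
Undoing the 57% increase: 48.372093 ÷ 1.57 ≈ 30.8 mV.

30.8 mV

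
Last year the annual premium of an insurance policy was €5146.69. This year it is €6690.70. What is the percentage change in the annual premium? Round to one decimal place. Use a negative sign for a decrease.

Change: €6690.70 − €5146.69 = €1544.01.
Relative to the original: €1544.01 ÷ €5146.69 ≈ 30.0%.

30.0%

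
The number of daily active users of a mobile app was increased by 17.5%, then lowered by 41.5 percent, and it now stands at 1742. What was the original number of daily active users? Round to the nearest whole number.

2534

The overall multiplier applied was 1.175 × 0.585 = 0.687375.
So the original number of daily active users was 1742 ÷ 0.687375 ≈ 2534.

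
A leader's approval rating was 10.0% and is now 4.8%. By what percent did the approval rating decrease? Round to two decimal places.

52.00%

The change is 4.8 − 10.0 = -5.2 percentage points.
Relative to the original 10.0%, that is -5.2 ÷ 10.0 = -52.00%.
So the approval rating fell by 52.00%.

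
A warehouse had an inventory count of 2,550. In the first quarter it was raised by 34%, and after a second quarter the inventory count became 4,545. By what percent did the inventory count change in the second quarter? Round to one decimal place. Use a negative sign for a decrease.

After the first quarter: 2,550 × 1.34 = 3417.
Second-quarter multiplier: 4,545 ÷ 3417 ≈ 1.33011.
That is a change of 33.0%.

33.0%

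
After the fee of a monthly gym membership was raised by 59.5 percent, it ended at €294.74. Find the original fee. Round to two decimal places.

€184.79

The overall multiplier applied was 1.595.
So the original fee was €294.74 ÷ 1.595 ≈ €184.79.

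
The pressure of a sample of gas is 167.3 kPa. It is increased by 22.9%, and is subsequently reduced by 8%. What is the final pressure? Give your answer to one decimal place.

Apply the 22.9% increase: 167.3 × 1.229 = 205.6117.
After the 8% decrease: 205.6117 × 0.92 = 189.162764 ≈ 189.2.

189.2 kPa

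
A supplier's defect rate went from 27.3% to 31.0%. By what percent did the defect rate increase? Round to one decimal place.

13.6%

The change is 31.0 − 27.3 = 3.7 percentage points.
Relative to the original 27.3%, that is 3.7 ÷ 27.3 ≈ 13.6%.
So the defect rate rose by 13.6%.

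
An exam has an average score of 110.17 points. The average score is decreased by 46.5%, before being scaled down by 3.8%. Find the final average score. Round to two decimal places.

56.70 points

Each change multiplies by a factor: 0.535 × 0.962 = 0.51467.
110.17 × 0.51467 = 56.7011939 ≈ 56.70.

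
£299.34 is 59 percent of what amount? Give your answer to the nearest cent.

£507.36

£299.34 ÷ 0.59 ≈ £507.36.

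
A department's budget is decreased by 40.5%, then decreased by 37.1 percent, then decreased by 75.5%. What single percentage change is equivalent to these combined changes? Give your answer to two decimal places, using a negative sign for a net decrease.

-90.83%

The combined multiplier is 0.595 × 0.629 × 0.245 = 0.091692475.
That corresponds to a decrease of 90.83%.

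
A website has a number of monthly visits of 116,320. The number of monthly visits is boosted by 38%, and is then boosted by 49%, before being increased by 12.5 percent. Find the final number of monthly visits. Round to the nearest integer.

38% increase: 116,320 × 1.38 = 160521.6.
After the 49% increase: 160521.6 × 1.49 = 239177.184.
After the 12.5% increase: 239177.184 × 1.125 = 269074.332 ≈ 269,074.

269,074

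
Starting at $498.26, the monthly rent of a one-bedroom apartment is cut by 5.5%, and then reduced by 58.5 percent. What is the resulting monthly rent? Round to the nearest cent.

$195.41

5.5% decrease: $498.26 × 0.945 = $470.8557.
Apply the 58.5% decrease: $470.8557 × 0.415 = $195.4051155 ≈ $195.41.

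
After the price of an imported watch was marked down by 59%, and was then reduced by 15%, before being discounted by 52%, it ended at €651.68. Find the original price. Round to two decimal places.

The overall multiplier applied was 0.41 × 0.85 × 0.48 = 0.16728.
So the original price was €651.68 ÷ 0.16728 ≈ €3895.74.

€3895.74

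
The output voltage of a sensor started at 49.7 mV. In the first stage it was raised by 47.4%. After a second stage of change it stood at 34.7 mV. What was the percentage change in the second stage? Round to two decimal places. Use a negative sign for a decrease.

-52.63%

After the first stage: 49.7 × 1.474 = 73.2578.
Second-stage multiplier: 34.7 ÷ 73.2578 ≈ 0.47367.
That is a change of -52.63%.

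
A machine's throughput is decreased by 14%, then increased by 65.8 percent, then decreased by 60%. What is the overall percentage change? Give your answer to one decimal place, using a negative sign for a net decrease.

-43.0%

The combined multiplier is 0.86 × 1.658 × 0.4 = 0.570352.
That corresponds to a decrease of 43.0%.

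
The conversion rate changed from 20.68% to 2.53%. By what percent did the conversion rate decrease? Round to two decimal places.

87.77%

The change is 2.53 − 20.68 = -18.15 percentage points.
Relative to the original 20.68%, that is -18.15 ÷ 20.68 ≈ -87.77%.
So the conversion rate fell by 87.77%.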